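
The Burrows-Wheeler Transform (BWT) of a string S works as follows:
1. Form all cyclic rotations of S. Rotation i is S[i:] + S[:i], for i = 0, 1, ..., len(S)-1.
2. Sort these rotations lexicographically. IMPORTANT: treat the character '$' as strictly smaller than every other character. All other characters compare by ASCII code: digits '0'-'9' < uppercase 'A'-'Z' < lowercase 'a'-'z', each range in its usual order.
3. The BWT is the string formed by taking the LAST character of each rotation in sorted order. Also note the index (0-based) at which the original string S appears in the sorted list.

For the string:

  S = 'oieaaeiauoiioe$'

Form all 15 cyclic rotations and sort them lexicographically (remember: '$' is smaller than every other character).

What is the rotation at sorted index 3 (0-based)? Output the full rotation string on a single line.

Answer: auoiioe$oieaaei

Derivation:
All 15 rotations (rotation i = S[i:]+S[:i]):
  rot[0] = oieaaeiauoiioe$
  rot[1] = ieaaeiauoiioe$o
  rot[2] = eaaeiauoiioe$oi
  rot[3] = aaeiauoiioe$oie
  rot[4] = aeiauoiioe$oiea
  rot[5] = eiauoiioe$oieaa
  rot[6] = iauoiioe$oieaae
  rot[7] = auoiioe$oieaaei
  rot[8] = uoiioe$oieaaeia
  rot[9] = oiioe$oieaaeiau
  rot[10] = iioe$oieaaeiauo
  rot[11] = ioe$oieaaeiauoi
  rot[12] = oe$oieaaeiauoii
  rot[13] = e$oieaaeiauoiio
  rot[14] = $oieaaeiauoiioe
Sorted (with $ < everything):
  sorted[0] = $oieaaeiauoiioe
  sorted[1] = aaeiauoiioe$oie
  sorted[2] = aeiauoiioe$oiea
  sorted[3] = auoiioe$oieaaei
  sorted[4] = e$oieaaeiauoiio
  sorted[5] = eaaeiauoiioe$oi
  sorted[6] = eiauoiioe$oieaa
  sorted[7] = iauoiioe$oieaae
  sorted[8] = ieaaeiauoiioe$o
  sorted[9] = iioe$oieaaeiauo
  sorted[10] = ioe$oieaaeiauoi
  sorted[11] = oe$oieaaeiauoii
  sorted[12] = oieaaeiauoiioe$
  sorted[13] = oiioe$oieaaeiau
  sorted[14] = uoiioe$oieaaeia
sorted[3] = auoiioe$oieaaei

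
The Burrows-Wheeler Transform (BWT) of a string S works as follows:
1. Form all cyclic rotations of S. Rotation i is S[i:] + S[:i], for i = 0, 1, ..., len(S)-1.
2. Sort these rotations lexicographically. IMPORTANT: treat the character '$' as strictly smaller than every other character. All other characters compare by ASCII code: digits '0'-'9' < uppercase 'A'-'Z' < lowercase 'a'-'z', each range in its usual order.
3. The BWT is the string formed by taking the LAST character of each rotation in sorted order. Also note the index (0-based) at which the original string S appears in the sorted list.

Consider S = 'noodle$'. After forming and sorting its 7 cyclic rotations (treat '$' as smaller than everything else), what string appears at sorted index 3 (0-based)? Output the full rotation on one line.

All 7 rotations (rotation i = S[i:]+S[:i]):
  rot[0] = noodle$
  rot[1] = oodle$n
  rot[2] = odle$no
  rot[3] = dle$noo
  rot[4] = le$nood
  rot[5] = e$noodl
  rot[6] = $noodle
Sorted (with $ < everything):
  sorted[0] = $noodle
  sorted[1] = dle$noo
  sorted[2] = e$noodl
  sorted[3] = le$nood
  sorted[4] = noodle$
  sorted[5] = odle$no
  sorted[6] = oodle$n
sorted[3] = le$nood

Answer: le$nood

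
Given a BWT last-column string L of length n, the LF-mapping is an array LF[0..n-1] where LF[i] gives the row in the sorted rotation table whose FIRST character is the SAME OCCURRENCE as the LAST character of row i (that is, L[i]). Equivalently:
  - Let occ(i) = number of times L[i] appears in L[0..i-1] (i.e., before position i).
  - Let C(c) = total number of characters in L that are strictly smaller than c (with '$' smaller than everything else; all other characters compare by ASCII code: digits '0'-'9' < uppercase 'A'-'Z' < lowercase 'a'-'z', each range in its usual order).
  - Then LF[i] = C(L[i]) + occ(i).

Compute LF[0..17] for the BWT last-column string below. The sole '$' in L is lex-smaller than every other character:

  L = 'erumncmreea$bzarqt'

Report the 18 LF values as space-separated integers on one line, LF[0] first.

Answer: 5 12 16 8 10 4 9 13 6 7 1 0 3 17 2 14 11 15

Derivation:
Char counts: '$':1, 'a':2, 'b':1, 'c':1, 'e':3, 'm':2, 'n':1, 'q':1, 'r':3, 't':1, 'u':1, 'z':1
C (first-col start): C('$')=0, C('a')=1, C('b')=3, C('c')=4, C('e')=5, C('m')=8, C('n')=10, C('q')=11, C('r')=12, C('t')=15, C('u')=16, C('z')=17
L[0]='e': occ=0, LF[0]=C('e')+0=5+0=5
L[1]='r': occ=0, LF[1]=C('r')+0=12+0=12
L[2]='u': occ=0, LF[2]=C('u')+0=16+0=16
L[3]='m': occ=0, LF[3]=C('m')+0=8+0=8
L[4]='n': occ=0, LF[4]=C('n')+0=10+0=10
L[5]='c': occ=0, LF[5]=C('c')+0=4+0=4
L[6]='m': occ=1, LF[6]=C('m')+1=8+1=9
L[7]='r': occ=1, LF[7]=C('r')+1=12+1=13
L[8]='e': occ=1, LF[8]=C('e')+1=5+1=6
L[9]='e': occ=2, LF[9]=C('e')+2=5+2=7
L[10]='a': occ=0, LF[10]=C('a')+0=1+0=1
L[11]='$': occ=0, LF[11]=C('$')+0=0+0=0
L[12]='b': occ=0, LF[12]=C('b')+0=3+0=3
L[13]='z': occ=0, LF[13]=C('z')+0=17+0=17
L[14]='a': occ=1, LF[14]=C('a')+1=1+1=2
L[15]='r': occ=2, LF[15]=C('r')+2=12+2=14
L[16]='q': occ=0, LF[16]=C('q')+0=11+0=11
L[17]='t': occ=0, LF[17]=C('t')+0=15+0=15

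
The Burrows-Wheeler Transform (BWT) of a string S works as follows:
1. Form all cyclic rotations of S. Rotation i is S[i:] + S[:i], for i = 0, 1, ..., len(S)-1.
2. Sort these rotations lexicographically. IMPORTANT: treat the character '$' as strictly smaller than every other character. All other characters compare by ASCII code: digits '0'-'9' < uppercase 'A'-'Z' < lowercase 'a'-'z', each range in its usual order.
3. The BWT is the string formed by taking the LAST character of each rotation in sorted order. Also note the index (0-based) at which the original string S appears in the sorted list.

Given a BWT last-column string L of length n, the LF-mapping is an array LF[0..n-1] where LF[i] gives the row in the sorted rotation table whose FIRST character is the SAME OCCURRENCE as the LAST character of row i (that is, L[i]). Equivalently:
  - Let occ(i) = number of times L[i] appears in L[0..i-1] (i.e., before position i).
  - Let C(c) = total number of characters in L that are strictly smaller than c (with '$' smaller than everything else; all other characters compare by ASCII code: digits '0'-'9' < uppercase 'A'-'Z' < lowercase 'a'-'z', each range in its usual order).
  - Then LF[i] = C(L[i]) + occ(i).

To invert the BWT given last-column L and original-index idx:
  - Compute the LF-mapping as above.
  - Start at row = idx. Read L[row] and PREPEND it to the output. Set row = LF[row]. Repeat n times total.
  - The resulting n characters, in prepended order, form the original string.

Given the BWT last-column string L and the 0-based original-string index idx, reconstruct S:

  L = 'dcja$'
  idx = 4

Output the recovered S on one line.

LF mapping: 3 2 4 1 0
Walk LF starting at row 4, prepending L[row]:
  step 1: row=4, L[4]='$', prepend. Next row=LF[4]=0
  step 2: row=0, L[0]='d', prepend. Next row=LF[0]=3
  step 3: row=3, L[3]='a', prepend. Next row=LF[3]=1
  step 4: row=1, L[1]='c', prepend. Next row=LF[1]=2
  step 5: row=2, L[2]='j', prepend. Next row=LF[2]=4
Reversed output: jcad$

Answer: jcad$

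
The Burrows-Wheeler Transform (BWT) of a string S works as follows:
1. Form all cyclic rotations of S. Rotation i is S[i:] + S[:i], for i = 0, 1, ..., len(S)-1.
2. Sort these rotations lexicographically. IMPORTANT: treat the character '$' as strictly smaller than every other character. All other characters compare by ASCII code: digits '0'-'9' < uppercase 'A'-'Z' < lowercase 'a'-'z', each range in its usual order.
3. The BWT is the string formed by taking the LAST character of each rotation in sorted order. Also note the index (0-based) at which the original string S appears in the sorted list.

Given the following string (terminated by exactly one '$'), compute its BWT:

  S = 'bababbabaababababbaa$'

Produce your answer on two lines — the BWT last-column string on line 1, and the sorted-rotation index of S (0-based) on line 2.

Answer: aabbbabbbbbbabaa$aaaa
16

Derivation:
All 21 rotations (rotation i = S[i:]+S[:i]):
  rot[0] = bababbabaababababbaa$
  rot[1] = ababbabaababababbaa$b
  rot[2] = babbabaababababbaa$ba
  rot[3] = abbabaababababbaa$bab
  rot[4] = bbabaababababbaa$baba
  rot[5] = babaababababbaa$babab
  rot[6] = abaababababbaa$bababb
  rot[7] = baababababbaa$bababba
  rot[8] = aababababbaa$bababbab
  rot[9] = ababababbaa$bababbaba
  rot[10] = babababbaa$bababbabaa
  rot[11] = abababbaa$bababbabaab
  rot[12] = bababbaa$bababbabaaba
  rot[13] = ababbaa$bababbabaabab
  rot[14] = babbaa$bababbabaababa
  rot[15] = abbaa$bababbabaababab
  rot[16] = bbaa$bababbabaabababa
  rot[17] = baa$bababbabaabababab
  rot[18] = aa$bababbabaababababb
  rot[19] = a$bababbabaababababba
  rot[20] = $bababbabaababababbaa
Sorted (with $ < everything):
  sorted[0] = $bababbabaababababbaa  (last char: 'a')
  sorted[1] = a$bababbabaababababba  (last char: 'a')
  sorted[2] = aa$bababbabaababababb  (last char: 'b')
  sorted[3] = aababababbaa$bababbab  (last char: 'b')
  sorted[4] = abaababababbaa$bababb  (last char: 'b')
  sorted[5] = ababababbaa$bababbaba  (last char: 'a')
  sorted[6] = abababbaa$bababbabaab  (last char: 'b')
  sorted[7] = ababbaa$bababbabaabab  (last char: 'b')
  sorted[8] = ababbabaababababbaa$b  (last char: 'b')
  sorted[9] = abbaa$bababbabaababab  (last char: 'b')
  sorted[10] = abbabaababababbaa$bab  (last char: 'b')
  sorted[11] = baa$bababbabaabababab  (last char: 'b')
  sorted[12] = baababababbaa$bababba  (last char: 'a')
  sorted[13] = babaababababbaa$babab  (last char: 'b')
  sorted[14] = babababbaa$bababbabaa  (last char: 'a')
  sorted[15] = bababbaa$bababbabaaba  (last char: 'a')
  sorted[16] = bababbabaababababbaa$  (last char: '$')
  sorted[17] = babbaa$bababbabaababa  (last char: 'a')
  sorted[18] = babbabaababababbaa$ba  (last char: 'a')
  sorted[19] = bbaa$bababbabaabababa  (last char: 'a')
  sorted[20] = bbabaababababbaa$baba  (last char: 'a')
Last column: aabbbabbbbbbabaa$aaaa
Original string S is at sorted index 16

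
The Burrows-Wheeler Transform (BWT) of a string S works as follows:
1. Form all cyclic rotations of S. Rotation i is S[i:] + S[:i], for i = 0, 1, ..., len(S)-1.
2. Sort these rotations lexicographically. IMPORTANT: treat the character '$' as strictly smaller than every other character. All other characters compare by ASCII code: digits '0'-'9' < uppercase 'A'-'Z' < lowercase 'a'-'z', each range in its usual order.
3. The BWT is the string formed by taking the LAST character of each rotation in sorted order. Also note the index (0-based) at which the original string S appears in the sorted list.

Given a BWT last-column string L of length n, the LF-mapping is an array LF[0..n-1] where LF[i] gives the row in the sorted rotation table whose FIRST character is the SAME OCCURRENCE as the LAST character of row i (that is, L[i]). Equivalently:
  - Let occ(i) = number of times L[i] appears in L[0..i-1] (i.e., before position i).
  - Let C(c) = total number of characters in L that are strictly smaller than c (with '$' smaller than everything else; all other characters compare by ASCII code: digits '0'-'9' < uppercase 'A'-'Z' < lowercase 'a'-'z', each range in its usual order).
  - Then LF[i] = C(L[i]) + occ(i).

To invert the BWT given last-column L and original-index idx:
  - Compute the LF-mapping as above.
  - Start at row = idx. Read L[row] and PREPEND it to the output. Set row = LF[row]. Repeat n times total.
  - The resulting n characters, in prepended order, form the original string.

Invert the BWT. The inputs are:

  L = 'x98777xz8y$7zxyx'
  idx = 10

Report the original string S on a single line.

Answer: xyz977877xzyx8x$

Derivation:
LF mapping: 8 7 5 1 2 3 9 14 6 12 0 4 15 10 13 11
Walk LF starting at row 10, prepending L[row]:
  step 1: row=10, L[10]='$', prepend. Next row=LF[10]=0
  step 2: row=0, L[0]='x', prepend. Next row=LF[0]=8
  step 3: row=8, L[8]='8', prepend. Next row=LF[8]=6
  step 4: row=6, L[6]='x', prepend. Next row=LF[6]=9
  step 5: row=9, L[9]='y', prepend. Next row=LF[9]=12
  step 6: row=12, L[12]='z', prepend. Next row=LF[12]=15
  step 7: row=15, L[15]='x', prepend. Next row=LF[15]=11
  step 8: row=11, L[11]='7', prepend. Next row=LF[11]=4
  step 9: row=4, L[4]='7', prepend. Next row=LF[4]=2
  step 10: row=2, L[2]='8', prepend. Next row=LF[2]=5
  step 11: row=5, L[5]='7', prepend. Next row=LF[5]=3
  step 12: row=3, L[3]='7', prepend. Next row=LF[3]=1
  step 13: row=1, L[1]='9', prepend. Next row=LF[1]=7
  step 14: row=7, L[7]='z', prepend. Next row=LF[7]=14
  step 15: row=14, L[14]='y', prepend. Next row=LF[14]=13
  step 16: row=13, L[13]='x', prepend. Next row=LF[13]=10
Reversed output: xyz977877xzyx8x$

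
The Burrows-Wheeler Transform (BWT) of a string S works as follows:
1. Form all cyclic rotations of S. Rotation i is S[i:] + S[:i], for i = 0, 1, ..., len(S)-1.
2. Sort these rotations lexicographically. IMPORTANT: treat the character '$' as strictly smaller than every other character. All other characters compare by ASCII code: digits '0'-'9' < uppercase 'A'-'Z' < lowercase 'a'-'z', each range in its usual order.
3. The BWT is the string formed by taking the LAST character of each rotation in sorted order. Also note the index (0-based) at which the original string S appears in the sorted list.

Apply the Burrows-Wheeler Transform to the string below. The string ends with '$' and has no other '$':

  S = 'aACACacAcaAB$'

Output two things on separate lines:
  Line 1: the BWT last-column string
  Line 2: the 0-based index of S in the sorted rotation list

All 13 rotations (rotation i = S[i:]+S[:i]):
  rot[0] = aACACacAcaAB$
  rot[1] = ACACacAcaAB$a
  rot[2] = CACacAcaAB$aA
  rot[3] = ACacAcaAB$aAC
  rot[4] = CacAcaAB$aACA
  rot[5] = acAcaAB$aACAC
  rot[6] = cAcaAB$aACACa
  rot[7] = AcaAB$aACACac
  rot[8] = caAB$aACACacA
  rot[9] = aAB$aACACacAc
  rot[10] = AB$aACACacAca
  rot[11] = B$aACACacAcaA
  rot[12] = $aACACacAcaAB
Sorted (with $ < everything):
  sorted[0] = $aACACacAcaAB  (last char: 'B')
  sorted[1] = AB$aACACacAca  (last char: 'a')
  sorted[2] = ACACacAcaAB$a  (last char: 'a')
  sorted[3] = ACacAcaAB$aAC  (last char: 'C')
  sorted[4] = AcaAB$aACACac  (last char: 'c')
  sorted[5] = B$aACACacAcaA  (last char: 'A')
  sorted[6] = CACacAcaAB$aA  (last char: 'A')
  sorted[7] = CacAcaAB$aACA  (last char: 'A')
  sorted[8] = aAB$aACACacAc  (last char: 'c')
  sorted[9] = aACACacAcaAB$  (last char: '$')
  sorted[10] = acAcaAB$aACAC  (last char: 'C')
  sorted[11] = cAcaAB$aACACa  (last char: 'a')
  sorted[12] = caAB$aACACacA  (last char: 'A')
Last column: BaaCcAAAc$CaA
Original string S is at sorted index 9

Answer: BaaCcAAAc$CaA
9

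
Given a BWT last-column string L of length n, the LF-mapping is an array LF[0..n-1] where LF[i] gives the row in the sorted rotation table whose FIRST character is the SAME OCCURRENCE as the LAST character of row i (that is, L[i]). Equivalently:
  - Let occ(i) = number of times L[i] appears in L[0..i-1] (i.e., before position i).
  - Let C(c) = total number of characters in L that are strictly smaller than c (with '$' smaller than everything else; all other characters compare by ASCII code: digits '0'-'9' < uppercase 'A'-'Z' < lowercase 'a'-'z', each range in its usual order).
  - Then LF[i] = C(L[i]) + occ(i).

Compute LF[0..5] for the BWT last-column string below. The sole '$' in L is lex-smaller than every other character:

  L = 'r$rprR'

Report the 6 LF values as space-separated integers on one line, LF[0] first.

Answer: 3 0 4 2 5 1

Derivation:
Char counts: '$':1, 'R':1, 'p':1, 'r':3
C (first-col start): C('$')=0, C('R')=1, C('p')=2, C('r')=3
L[0]='r': occ=0, LF[0]=C('r')+0=3+0=3
L[1]='$': occ=0, LF[1]=C('$')+0=0+0=0
L[2]='r': occ=1, LF[2]=C('r')+1=3+1=4
L[3]='p': occ=0, LF[3]=C('p')+0=2+0=2
L[4]='r': occ=2, LF[4]=C('r')+2=3+2=5
L[5]='R': occ=0, LF[5]=C('R')+0=1+0=1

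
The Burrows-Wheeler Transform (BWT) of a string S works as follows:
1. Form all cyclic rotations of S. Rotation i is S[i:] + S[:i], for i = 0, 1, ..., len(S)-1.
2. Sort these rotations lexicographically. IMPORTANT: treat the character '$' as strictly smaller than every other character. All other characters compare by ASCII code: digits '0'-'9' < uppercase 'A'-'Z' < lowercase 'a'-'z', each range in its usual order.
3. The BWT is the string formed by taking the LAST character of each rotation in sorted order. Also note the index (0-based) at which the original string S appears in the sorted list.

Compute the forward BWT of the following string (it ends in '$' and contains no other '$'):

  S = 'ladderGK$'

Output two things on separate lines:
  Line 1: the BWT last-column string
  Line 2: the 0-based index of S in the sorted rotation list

All 9 rotations (rotation i = S[i:]+S[:i]):
  rot[0] = ladderGK$
  rot[1] = adderGK$l
  rot[2] = dderGK$la
  rot[3] = derGK$lad
  rot[4] = erGK$ladd
  rot[5] = rGK$ladde
  rot[6] = GK$ladder
  rot[7] = K$ladderG
  rot[8] = $ladderGK
Sorted (with $ < everything):
  sorted[0] = $ladderGK  (last char: 'K')
  sorted[1] = GK$ladder  (last char: 'r')
  sorted[2] = K$ladderG  (last char: 'G')
  sorted[3] = adderGK$l  (last char: 'l')
  sorted[4] = dderGK$la  (last char: 'a')
  sorted[5] = derGK$lad  (last char: 'd')
  sorted[6] = erGK$ladd  (last char: 'd')
  sorted[7] = ladderGK$  (last char: '$')
  sorted[8] = rGK$ladde  (last char: 'e')
Last column: KrGladd$e
Original string S is at sorted index 7

Answer: KrGladd$e
7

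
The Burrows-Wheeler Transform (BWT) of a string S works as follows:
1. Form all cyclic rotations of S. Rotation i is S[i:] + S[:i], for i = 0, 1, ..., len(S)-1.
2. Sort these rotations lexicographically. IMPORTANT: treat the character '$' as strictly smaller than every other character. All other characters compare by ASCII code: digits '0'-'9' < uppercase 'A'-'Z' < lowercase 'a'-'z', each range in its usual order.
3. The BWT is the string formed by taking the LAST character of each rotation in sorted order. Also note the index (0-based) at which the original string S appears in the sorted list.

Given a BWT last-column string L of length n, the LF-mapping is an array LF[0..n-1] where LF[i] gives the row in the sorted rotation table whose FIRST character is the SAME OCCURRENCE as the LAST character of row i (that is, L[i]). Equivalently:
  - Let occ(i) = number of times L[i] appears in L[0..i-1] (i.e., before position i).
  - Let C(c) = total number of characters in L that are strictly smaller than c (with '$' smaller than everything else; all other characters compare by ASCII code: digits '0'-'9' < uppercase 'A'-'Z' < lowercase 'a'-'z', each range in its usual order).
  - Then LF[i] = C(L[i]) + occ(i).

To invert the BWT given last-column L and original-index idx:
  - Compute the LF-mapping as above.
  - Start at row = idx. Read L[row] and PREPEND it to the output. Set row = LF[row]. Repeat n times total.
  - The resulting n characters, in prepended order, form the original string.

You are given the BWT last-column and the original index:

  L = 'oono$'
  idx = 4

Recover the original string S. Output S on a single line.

LF mapping: 2 3 1 4 0
Walk LF starting at row 4, prepending L[row]:
  step 1: row=4, L[4]='$', prepend. Next row=LF[4]=0
  step 2: row=0, L[0]='o', prepend. Next row=LF[0]=2
  step 3: row=2, L[2]='n', prepend. Next row=LF[2]=1
  step 4: row=1, L[1]='o', prepend. Next row=LF[1]=3
  step 5: row=3, L[3]='o', prepend. Next row=LF[3]=4
Reversed output: oono$

Answer: oono$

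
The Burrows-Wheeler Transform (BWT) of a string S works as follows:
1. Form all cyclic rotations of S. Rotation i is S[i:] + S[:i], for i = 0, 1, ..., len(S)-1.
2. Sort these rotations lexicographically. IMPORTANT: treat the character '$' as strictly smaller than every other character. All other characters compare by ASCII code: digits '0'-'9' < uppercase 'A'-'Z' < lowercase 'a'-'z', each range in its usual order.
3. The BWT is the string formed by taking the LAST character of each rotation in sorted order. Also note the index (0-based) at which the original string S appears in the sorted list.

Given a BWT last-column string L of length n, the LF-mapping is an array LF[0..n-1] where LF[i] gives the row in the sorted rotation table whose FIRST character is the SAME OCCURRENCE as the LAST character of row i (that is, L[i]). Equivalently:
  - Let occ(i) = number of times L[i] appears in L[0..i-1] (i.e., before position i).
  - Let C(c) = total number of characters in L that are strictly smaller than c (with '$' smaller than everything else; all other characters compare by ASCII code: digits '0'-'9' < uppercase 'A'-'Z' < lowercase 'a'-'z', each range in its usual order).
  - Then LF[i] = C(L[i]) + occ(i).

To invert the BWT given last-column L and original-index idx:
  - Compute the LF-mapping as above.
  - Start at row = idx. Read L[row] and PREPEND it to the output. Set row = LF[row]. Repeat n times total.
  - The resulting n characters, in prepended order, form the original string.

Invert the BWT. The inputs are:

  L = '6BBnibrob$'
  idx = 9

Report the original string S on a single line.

Answer: ribbonBB6$

Derivation:
LF mapping: 1 2 3 7 6 4 9 8 5 0
Walk LF starting at row 9, prepending L[row]:
  step 1: row=9, L[9]='$', prepend. Next row=LF[9]=0
  step 2: row=0, L[0]='6', prepend. Next row=LF[0]=1
  step 3: row=1, L[1]='B', prepend. Next row=LF[1]=2
  step 4: row=2, L[2]='B', prepend. Next row=LF[2]=3
  step 5: row=3, L[3]='n', prepend. Next row=LF[3]=7
  step 6: row=7, L[7]='o', prepend. Next row=LF[7]=8
  step 7: row=8, L[8]='b', prepend. Next row=LF[8]=5
  step 8: row=5, L[5]='b', prepend. Next row=LF[5]=4
  step 9: row=4, L[4]='i', prepend. Next row=LF[4]=6
  step 10: row=6, L[6]='r', prepend. Next row=LF[6]=9
Reversed output: ribbonBB6$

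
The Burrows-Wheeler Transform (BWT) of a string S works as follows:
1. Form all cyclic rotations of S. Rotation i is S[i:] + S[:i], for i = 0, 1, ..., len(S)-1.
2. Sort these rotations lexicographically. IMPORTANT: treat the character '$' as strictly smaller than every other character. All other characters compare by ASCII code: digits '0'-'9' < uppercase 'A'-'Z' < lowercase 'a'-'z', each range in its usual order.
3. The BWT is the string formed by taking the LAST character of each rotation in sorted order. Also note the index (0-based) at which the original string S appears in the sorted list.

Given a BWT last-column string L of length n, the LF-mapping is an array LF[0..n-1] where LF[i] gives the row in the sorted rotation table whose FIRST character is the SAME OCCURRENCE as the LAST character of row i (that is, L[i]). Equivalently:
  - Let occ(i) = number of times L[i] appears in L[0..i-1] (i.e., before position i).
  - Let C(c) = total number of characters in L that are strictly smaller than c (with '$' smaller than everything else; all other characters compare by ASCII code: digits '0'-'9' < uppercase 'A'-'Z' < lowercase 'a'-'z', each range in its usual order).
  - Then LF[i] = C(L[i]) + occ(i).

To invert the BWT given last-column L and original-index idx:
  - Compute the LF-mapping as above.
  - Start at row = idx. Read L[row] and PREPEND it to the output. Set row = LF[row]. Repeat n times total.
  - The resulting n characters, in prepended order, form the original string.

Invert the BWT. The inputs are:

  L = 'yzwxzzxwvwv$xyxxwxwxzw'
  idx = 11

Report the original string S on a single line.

Answer: xxxyxxzwwzvwzzwxwvxwy$

Derivation:
LF mapping: 16 18 3 9 19 20 10 4 1 5 2 0 11 17 12 13 6 14 7 15 21 8
Walk LF starting at row 11, prepending L[row]:
  step 1: row=11, L[11]='$', prepend. Next row=LF[11]=0
  step 2: row=0, L[0]='y', prepend. Next row=LF[0]=16
  step 3: row=16, L[16]='w', prepend. Next row=LF[16]=6
  step 4: row=6, L[6]='x', prepend. Next row=LF[6]=10
  step 5: row=10, L[10]='v', prepend. Next row=LF[10]=2
  step 6: row=2, L[2]='w', prepend. Next row=LF[2]=3
  step 7: row=3, L[3]='x', prepend. Next row=LF[3]=9
  step 8: row=9, L[9]='w', prepend. Next row=LF[9]=5
  step 9: row=5, L[5]='z', prepend. Next row=LF[5]=20
  step 10: row=20, L[20]='z', prepend. Next row=LF[20]=21
  step 11: row=21, L[21]='w', prepend. Next row=LF[21]=8
  step 12: row=8, L[8]='v', prepend. Next row=LF[8]=1
  step 13: row=1, L[1]='z', prepend. Next row=LF[1]=18
  step 14: row=18, L[18]='w', prepend. Next row=LF[18]=7
  step 15: row=7, L[7]='w', prepend. Next row=LF[7]=4
  step 16: row=4, L[4]='z', prepend. Next row=LF[4]=19
  step 17: row=19, L[19]='x', prepend. Next row=LF[19]=15
  step 18: row=15, L[15]='x', prepend. Next row=LF[15]=13
  step 19: row=13, L[13]='y', prepend. Next row=LF[13]=17
  step 20: row=17, L[17]='x', prepend. Next row=LF[17]=14
  step 21: row=14, L[14]='x', prepend. Next row=LF[14]=12
  step 22: row=12, L[12]='x', prepend. Next row=LF[12]=11
Reversed output: xxxyxxzwwzvwzzwxwvxwy$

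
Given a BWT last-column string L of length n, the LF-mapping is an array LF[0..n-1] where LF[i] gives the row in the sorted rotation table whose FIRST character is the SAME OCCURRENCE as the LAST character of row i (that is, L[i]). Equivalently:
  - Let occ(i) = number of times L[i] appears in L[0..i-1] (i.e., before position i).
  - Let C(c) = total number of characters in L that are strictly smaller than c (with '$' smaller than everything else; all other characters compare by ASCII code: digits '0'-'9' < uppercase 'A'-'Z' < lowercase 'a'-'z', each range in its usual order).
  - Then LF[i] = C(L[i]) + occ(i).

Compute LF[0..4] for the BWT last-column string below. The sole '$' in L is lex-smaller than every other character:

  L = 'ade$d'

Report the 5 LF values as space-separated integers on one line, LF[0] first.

Answer: 1 2 4 0 3

Derivation:
Char counts: '$':1, 'a':1, 'd':2, 'e':1
C (first-col start): C('$')=0, C('a')=1, C('d')=2, C('e')=4
L[0]='a': occ=0, LF[0]=C('a')+0=1+0=1
L[1]='d': occ=0, LF[1]=C('d')+0=2+0=2
L[2]='e': occ=0, LF[2]=C('e')+0=4+0=4
L[3]='$': occ=0, LF[3]=C('$')+0=0+0=0
L[4]='d': occ=1, LF[4]=C('d')+1=2+1=3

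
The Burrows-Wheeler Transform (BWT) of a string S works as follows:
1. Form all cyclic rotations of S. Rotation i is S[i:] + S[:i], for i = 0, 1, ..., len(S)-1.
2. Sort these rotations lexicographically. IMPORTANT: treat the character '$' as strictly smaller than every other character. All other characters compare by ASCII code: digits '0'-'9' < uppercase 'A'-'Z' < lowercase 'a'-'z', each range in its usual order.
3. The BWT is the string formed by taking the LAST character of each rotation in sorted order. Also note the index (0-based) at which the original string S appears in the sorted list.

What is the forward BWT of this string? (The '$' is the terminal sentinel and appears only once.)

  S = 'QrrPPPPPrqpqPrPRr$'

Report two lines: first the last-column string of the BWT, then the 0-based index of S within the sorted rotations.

Answer: rrPPPrqP$PqprRrPPQ
8

Derivation:
All 18 rotations (rotation i = S[i:]+S[:i]):
  rot[0] = QrrPPPPPrqpqPrPRr$
  rot[1] = rrPPPPPrqpqPrPRr$Q
  rot[2] = rPPPPPrqpqPrPRr$Qr
  rot[3] = PPPPPrqpqPrPRr$Qrr
  rot[4] = PPPPrqpqPrPRr$QrrP
  rot[5] = PPPrqpqPrPRr$QrrPP
  rot[6] = PPrqpqPrPRr$QrrPPP
  rot[7] = PrqpqPrPRr$QrrPPPP
  rot[8] = rqpqPrPRr$QrrPPPPP
  rot[9] = qpqPrPRr$QrrPPPPPr
  rot[10] = pqPrPRr$QrrPPPPPrq
  rot[11] = qPrPRr$QrrPPPPPrqp
  rot[12] = PrPRr$QrrPPPPPrqpq
  rot[13] = rPRr$QrrPPPPPrqpqP
  rot[14] = PRr$QrrPPPPPrqpqPr
  rot[15] = Rr$QrrPPPPPrqpqPrP
  rot[16] = r$QrrPPPPPrqpqPrPR
  rot[17] = $QrrPPPPPrqpqPrPRr
Sorted (with $ < everything):
  sorted[0] = $QrrPPPPPrqpqPrPRr  (last char: 'r')
  sorted[1] = PPPPPrqpqPrPRr$Qrr  (last char: 'r')
  sorted[2] = PPPPrqpqPrPRr$QrrP  (last char: 'P')
  sorted[3] = PPPrqpqPrPRr$QrrPP  (last char: 'P')
  sorted[4] = PPrqpqPrPRr$QrrPPP  (last char: 'P')
  sorted[5] = PRr$QrrPPPPPrqpqPr  (last char: 'r')
  sorted[6] = PrPRr$QrrPPPPPrqpq  (last char: 'q')
  sorted[7] = PrqpqPrPRr$QrrPPPP  (last char: 'P')
  sorted[8] = QrrPPPPPrqpqPrPRr$  (last char: '$')
  sorted[9] = Rr$QrrPPPPPrqpqPrP  (last char: 'P')
  sorted[10] = pqPrPRr$QrrPPPPPrq  (last char: 'q')
  sorted[11] = qPrPRr$QrrPPPPPrqp  (last char: 'p')
  sorted[12] = qpqPrPRr$QrrPPPPPr  (last char: 'r')
  sorted[13] = r$QrrPPPPPrqpqPrPR  (last char: 'R')
  sorted[14] = rPPPPPrqpqPrPRr$Qr  (last char: 'r')
  sorted[15] = rPRr$QrrPPPPPrqpqP  (last char: 'P')
  sorted[16] = rqpqPrPRr$QrrPPPPP  (last char: 'P')
  sorted[17] = rrPPPPPrqpqPrPRr$Q  (last char: 'Q')
Last column: rrPPPrqP$PqprRrPPQ
Original string S is at sorted index 8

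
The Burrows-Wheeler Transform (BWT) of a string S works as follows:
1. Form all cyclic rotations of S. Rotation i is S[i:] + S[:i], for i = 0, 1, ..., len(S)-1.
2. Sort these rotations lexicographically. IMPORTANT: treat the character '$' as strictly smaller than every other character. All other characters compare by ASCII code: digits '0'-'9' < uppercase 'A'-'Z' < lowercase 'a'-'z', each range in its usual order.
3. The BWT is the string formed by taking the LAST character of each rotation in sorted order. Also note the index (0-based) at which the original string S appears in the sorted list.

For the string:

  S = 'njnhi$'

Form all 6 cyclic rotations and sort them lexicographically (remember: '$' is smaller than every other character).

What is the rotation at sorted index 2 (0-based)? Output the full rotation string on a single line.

All 6 rotations (rotation i = S[i:]+S[:i]):
  rot[0] = njnhi$
  rot[1] = jnhi$n
  rot[2] = nhi$nj
  rot[3] = hi$njn
  rot[4] = i$njnh
  rot[5] = $njnhi
Sorted (with $ < everything):
  sorted[0] = $njnhi
  sorted[1] = hi$njn
  sorted[2] = i$njnh
  sorted[3] = jnhi$n
  sorted[4] = nhi$nj
  sorted[5] = njnhi$
sorted[2] = i$njnh

Answer: i$njnh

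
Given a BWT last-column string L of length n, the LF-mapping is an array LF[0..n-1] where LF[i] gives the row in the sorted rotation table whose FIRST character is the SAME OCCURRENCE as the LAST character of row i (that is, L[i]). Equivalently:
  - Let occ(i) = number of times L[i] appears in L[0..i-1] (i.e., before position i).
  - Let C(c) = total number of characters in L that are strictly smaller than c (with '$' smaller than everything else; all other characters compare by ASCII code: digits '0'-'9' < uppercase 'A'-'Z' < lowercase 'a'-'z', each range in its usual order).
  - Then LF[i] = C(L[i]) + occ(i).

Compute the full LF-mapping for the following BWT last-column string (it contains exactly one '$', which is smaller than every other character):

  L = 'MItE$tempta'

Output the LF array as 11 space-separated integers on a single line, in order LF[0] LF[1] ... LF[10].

Answer: 3 2 8 1 0 9 5 6 7 10 4

Derivation:
Char counts: '$':1, 'E':1, 'I':1, 'M':1, 'a':1, 'e':1, 'm':1, 'p':1, 't':3
C (first-col start): C('$')=0, C('E')=1, C('I')=2, C('M')=3, C('a')=4, C('e')=5, C('m')=6, C('p')=7, C('t')=8
L[0]='M': occ=0, LF[0]=C('M')+0=3+0=3
L[1]='I': occ=0, LF[1]=C('I')+0=2+0=2
L[2]='t': occ=0, LF[2]=C('t')+0=8+0=8
L[3]='E': occ=0, LF[3]=C('E')+0=1+0=1
L[4]='$': occ=0, LF[4]=C('$')+0=0+0=0
L[5]='t': occ=1, LF[5]=C('t')+1=8+1=9
L[6]='e': occ=0, LF[6]=C('e')+0=5+0=5
L[7]='m': occ=0, LF[7]=C('m')+0=6+0=6
L[8]='p': occ=0, LF[8]=C('p')+0=7+0=7
L[9]='t': occ=2, LF[9]=C('t')+2=8+2=10
L[10]='a': occ=0, LF[10]=C('a')+0=4+0=4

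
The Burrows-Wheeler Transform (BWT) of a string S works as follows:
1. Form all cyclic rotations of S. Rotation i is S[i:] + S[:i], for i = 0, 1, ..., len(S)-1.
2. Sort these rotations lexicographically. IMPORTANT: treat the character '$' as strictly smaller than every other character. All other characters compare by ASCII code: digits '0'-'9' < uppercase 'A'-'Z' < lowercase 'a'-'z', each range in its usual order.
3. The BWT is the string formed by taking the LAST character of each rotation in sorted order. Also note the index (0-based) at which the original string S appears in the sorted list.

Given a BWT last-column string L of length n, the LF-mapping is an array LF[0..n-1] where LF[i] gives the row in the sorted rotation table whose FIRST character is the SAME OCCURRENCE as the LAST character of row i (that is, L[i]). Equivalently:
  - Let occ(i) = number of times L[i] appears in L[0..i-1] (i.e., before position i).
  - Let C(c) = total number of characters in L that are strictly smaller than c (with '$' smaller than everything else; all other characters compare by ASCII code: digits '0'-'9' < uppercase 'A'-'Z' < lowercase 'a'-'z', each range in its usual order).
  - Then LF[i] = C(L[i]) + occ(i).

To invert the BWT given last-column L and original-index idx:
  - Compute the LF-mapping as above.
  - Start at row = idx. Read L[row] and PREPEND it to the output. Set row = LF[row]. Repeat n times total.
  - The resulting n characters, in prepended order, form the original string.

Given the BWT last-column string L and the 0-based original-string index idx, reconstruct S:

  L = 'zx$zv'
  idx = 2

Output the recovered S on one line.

LF mapping: 3 2 0 4 1
Walk LF starting at row 2, prepending L[row]:
  step 1: row=2, L[2]='$', prepend. Next row=LF[2]=0
  step 2: row=0, L[0]='z', prepend. Next row=LF[0]=3
  step 3: row=3, L[3]='z', prepend. Next row=LF[3]=4
  step 4: row=4, L[4]='v', prepend. Next row=LF[4]=1
  step 5: row=1, L[1]='x', prepend. Next row=LF[1]=2
Reversed output: xvzz$

Answer: xvzz$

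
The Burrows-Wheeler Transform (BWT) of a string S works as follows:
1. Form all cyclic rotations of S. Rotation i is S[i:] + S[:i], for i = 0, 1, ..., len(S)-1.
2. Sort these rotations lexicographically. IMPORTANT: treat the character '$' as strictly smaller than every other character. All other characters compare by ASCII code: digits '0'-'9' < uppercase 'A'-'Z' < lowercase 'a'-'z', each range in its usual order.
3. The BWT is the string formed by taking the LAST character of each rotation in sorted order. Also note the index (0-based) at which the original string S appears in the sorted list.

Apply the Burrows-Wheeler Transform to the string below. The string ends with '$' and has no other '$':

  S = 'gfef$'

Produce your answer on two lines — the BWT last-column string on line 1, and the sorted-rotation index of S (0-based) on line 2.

All 5 rotations (rotation i = S[i:]+S[:i]):
  rot[0] = gfef$
  rot[1] = fef$g
  rot[2] = ef$gf
  rot[3] = f$gfe
  rot[4] = $gfef
Sorted (with $ < everything):
  sorted[0] = $gfef  (last char: 'f')
  sorted[1] = ef$gf  (last char: 'f')
  sorted[2] = f$gfe  (last char: 'e')
  sorted[3] = fef$g  (last char: 'g')
  sorted[4] = gfef$  (last char: '$')
Last column: ffeg$
Original string S is at sorted index 4

Answer: ffeg$
4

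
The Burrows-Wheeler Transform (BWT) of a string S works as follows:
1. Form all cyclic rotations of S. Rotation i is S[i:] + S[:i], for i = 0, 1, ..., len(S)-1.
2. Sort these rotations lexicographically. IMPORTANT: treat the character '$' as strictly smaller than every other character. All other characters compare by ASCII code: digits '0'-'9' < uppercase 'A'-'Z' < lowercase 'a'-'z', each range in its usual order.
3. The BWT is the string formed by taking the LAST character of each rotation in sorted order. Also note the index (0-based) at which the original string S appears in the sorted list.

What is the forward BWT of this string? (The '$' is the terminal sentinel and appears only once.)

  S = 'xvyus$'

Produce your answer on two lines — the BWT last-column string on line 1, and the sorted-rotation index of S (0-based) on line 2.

All 6 rotations (rotation i = S[i:]+S[:i]):
  rot[0] = xvyus$
  rot[1] = vyus$x
  rot[2] = yus$xv
  rot[3] = us$xvy
  rot[4] = s$xvyu
  rot[5] = $xvyus
Sorted (with $ < everything):
  sorted[0] = $xvyus  (last char: 's')
  sorted[1] = s$xvyu  (last char: 'u')
  sorted[2] = us$xvy  (last char: 'y')
  sorted[3] = vyus$x  (last char: 'x')
  sorted[4] = xvyus$  (last char: '$')
  sorted[5] = yus$xv  (last char: 'v')
Last column: suyx$v
Original string S is at sorted index 4

Answer: suyx$v
4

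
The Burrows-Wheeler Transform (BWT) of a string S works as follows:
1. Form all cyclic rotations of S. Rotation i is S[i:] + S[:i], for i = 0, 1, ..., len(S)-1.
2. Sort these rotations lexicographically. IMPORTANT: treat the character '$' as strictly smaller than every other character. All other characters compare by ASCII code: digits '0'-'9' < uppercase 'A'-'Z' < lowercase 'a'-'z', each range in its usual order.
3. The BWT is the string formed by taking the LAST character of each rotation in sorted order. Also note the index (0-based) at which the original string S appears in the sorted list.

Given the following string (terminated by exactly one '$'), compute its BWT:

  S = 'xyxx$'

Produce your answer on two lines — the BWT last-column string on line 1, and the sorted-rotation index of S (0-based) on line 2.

Answer: xxy$x
3

Derivation:
All 5 rotations (rotation i = S[i:]+S[:i]):
  rot[0] = xyxx$
  rot[1] = yxx$x
  rot[2] = xx$xy
  rot[3] = x$xyx
  rot[4] = $xyxx
Sorted (with $ < everything):
  sorted[0] = $xyxx  (last char: 'x')
  sorted[1] = x$xyx  (last char: 'x')
  sorted[2] = xx$xy  (last char: 'y')
  sorted[3] = xyxx$  (last char: '$')
  sorted[4] = yxx$x  (last char: 'x')
Last column: xxy$x
Original string S is at sorted index 3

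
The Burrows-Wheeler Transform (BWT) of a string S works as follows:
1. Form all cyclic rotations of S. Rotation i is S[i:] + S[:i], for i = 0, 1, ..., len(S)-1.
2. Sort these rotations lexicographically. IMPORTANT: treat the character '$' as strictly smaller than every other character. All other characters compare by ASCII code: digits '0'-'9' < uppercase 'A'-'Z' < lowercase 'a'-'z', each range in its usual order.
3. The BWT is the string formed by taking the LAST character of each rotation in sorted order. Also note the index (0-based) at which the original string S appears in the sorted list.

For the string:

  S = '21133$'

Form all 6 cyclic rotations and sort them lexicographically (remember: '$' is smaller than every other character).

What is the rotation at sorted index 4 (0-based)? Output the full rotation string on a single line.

Answer: 3$2113

Derivation:
All 6 rotations (rotation i = S[i:]+S[:i]):
  rot[0] = 21133$
  rot[1] = 1133$2
  rot[2] = 133$21
  rot[3] = 33$211
  rot[4] = 3$2113
  rot[5] = $21133
Sorted (with $ < everything):
  sorted[0] = $21133
  sorted[1] = 1133$2
  sorted[2] = 133$21
  sorted[3] = 21133$
  sorted[4] = 3$2113
  sorted[5] = 33$211
sorted[4] = 3$2113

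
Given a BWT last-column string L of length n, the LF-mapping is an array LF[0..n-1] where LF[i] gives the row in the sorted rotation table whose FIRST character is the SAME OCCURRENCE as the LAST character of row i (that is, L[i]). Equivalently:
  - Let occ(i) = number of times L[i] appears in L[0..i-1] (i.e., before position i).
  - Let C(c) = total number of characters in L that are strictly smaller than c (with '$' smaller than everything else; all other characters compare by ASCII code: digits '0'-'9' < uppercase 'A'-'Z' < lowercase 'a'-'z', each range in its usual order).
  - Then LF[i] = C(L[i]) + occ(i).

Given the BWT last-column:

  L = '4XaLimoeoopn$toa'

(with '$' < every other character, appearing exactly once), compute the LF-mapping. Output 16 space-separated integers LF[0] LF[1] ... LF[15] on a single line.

Char counts: '$':1, '4':1, 'L':1, 'X':1, 'a':2, 'e':1, 'i':1, 'm':1, 'n':1, 'o':4, 'p':1, 't':1
C (first-col start): C('$')=0, C('4')=1, C('L')=2, C('X')=3, C('a')=4, C('e')=6, C('i')=7, C('m')=8, C('n')=9, C('o')=10, C('p')=14, C('t')=15
L[0]='4': occ=0, LF[0]=C('4')+0=1+0=1
L[1]='X': occ=0, LF[1]=C('X')+0=3+0=3
L[2]='a': occ=0, LF[2]=C('a')+0=4+0=4
L[3]='L': occ=0, LF[3]=C('L')+0=2+0=2
L[4]='i': occ=0, LF[4]=C('i')+0=7+0=7
L[5]='m': occ=0, LF[5]=C('m')+0=8+0=8
L[6]='o': occ=0, LF[6]=C('o')+0=10+0=10
L[7]='e': occ=0, LF[7]=C('e')+0=6+0=6
L[8]='o': occ=1, LF[8]=C('o')+1=10+1=11
L[9]='o': occ=2, LF[9]=C('o')+2=10+2=12
L[10]='p': occ=0, LF[10]=C('p')+0=14+0=14
L[11]='n': occ=0, LF[11]=C('n')+0=9+0=9
L[12]='$': occ=0, LF[12]=C('$')+0=0+0=0
L[13]='t': occ=0, LF[13]=C('t')+0=15+0=15
L[14]='o': occ=3, LF[14]=C('o')+3=10+3=13
L[15]='a': occ=1, LF[15]=C('a')+1=4+1=5

Answer: 1 3 4 2 7 8 10 6 11 12 14 9 0 15 13 5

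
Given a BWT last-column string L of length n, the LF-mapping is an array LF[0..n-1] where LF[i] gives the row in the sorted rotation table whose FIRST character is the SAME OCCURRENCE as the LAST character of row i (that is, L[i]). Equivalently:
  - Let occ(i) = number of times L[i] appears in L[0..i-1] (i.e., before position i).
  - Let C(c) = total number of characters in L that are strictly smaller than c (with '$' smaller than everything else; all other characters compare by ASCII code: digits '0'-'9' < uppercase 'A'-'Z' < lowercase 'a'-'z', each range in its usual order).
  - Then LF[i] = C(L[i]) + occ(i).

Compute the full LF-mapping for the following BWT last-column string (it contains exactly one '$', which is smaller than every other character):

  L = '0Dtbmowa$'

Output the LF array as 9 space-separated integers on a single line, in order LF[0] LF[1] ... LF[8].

Char counts: '$':1, '0':1, 'D':1, 'a':1, 'b':1, 'm':1, 'o':1, 't':1, 'w':1
C (first-col start): C('$')=0, C('0')=1, C('D')=2, C('a')=3, C('b')=4, C('m')=5, C('o')=6, C('t')=7, C('w')=8
L[0]='0': occ=0, LF[0]=C('0')+0=1+0=1
L[1]='D': occ=0, LF[1]=C('D')+0=2+0=2
L[2]='t': occ=0, LF[2]=C('t')+0=7+0=7
L[3]='b': occ=0, LF[3]=C('b')+0=4+0=4
L[4]='m': occ=0, LF[4]=C('m')+0=5+0=5
L[5]='o': occ=0, LF[5]=C('o')+0=6+0=6
L[6]='w': occ=0, LF[6]=C('w')+0=8+0=8
L[7]='a': occ=0, LF[7]=C('a')+0=3+0=3
L[8]='$': occ=0, LF[8]=C('$')+0=0+0=0

Answer: 1 2 7 4 5 6 8 3 0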